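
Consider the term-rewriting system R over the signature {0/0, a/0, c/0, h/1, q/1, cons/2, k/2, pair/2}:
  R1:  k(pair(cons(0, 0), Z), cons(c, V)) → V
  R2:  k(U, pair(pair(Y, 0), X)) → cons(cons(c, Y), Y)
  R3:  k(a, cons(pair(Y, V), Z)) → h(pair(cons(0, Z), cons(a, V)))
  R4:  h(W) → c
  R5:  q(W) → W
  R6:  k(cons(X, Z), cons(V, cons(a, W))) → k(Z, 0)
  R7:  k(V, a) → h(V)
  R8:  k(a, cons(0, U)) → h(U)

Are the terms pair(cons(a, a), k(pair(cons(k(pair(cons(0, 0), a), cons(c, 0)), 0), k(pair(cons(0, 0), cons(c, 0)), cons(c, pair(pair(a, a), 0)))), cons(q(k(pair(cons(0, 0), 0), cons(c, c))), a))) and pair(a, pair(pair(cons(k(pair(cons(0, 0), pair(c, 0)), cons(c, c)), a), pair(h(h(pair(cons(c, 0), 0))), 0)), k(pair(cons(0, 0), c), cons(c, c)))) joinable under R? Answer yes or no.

Reduce t₁ = pair(cons(a, a), k(pair(cons(k(pair(cons(0, 0), a), cons(c, 0)), 0), k(pair(cons(0, 0), cons(c, 0)), cons(c, pair(pair(a, a), 0)))), cons(q(k(pair(cons(0, 0), 0), cons(c, c))), a))):
1. pair(cons(a, a), k(pair(cons(k(pair(cons(0, 0), a), cons(c, 0)), 0), k(pair(cons(0, 0), cons(c, 0)), cons(c, pair(pair(a, a), 0)))), cons(q(k(pair(cons(0, 0), 0), cons(c, c))), a)))  →  pair(cons(a, a), k(pair(cons(0, 0), k(pair(cons(0, 0), cons(c, 0)), cons(c, pair(pair(a, a), 0)))), cons(q(k(pair(cons(0, 0), 0), cons(c, c))), a)))   [R1 at 2.1.1.1]
2. pair(cons(a, a), k(pair(cons(0, 0), k(pair(cons(0, 0), cons(c, 0)), cons(c, pair(pair(a, a), 0)))), cons(q(k(pair(cons(0, 0), 0), cons(c, c))), a)))  →  pair(cons(a, a), k(pair(cons(0, 0), pair(pair(a, a), 0)), cons(q(k(pair(cons(0, 0), 0), cons(c, c))), a)))   [R1 at 2.1.2]
3. pair(cons(a, a), k(pair(cons(0, 0), pair(pair(a, a), 0)), cons(q(k(pair(cons(0, 0), 0), cons(c, c))), a)))  →  pair(cons(a, a), k(pair(cons(0, 0), pair(pair(a, a), 0)), cons(k(pair(cons(0, 0), 0), cons(c, c)), a)))   [R5 at 2.2.1]
4. pair(cons(a, a), k(pair(cons(0, 0), pair(pair(a, a), 0)), cons(k(pair(cons(0, 0), 0), cons(c, c)), a)))  →  pair(cons(a, a), k(pair(cons(0, 0), pair(pair(a, a), 0)), cons(c, a)))   [R1 at 2.2.1]
5. pair(cons(a, a), k(pair(cons(0, 0), pair(pair(a, a), 0)), cons(c, a)))  →  pair(cons(a, a), a)   [R1 at 2]

Reduce t₂ = pair(a, pair(pair(cons(k(pair(cons(0, 0), pair(c, 0)), cons(c, c)), a), pair(h(h(pair(cons(c, 0), 0))), 0)), k(pair(cons(0, 0), c), cons(c, c)))):
1. pair(a, pair(pair(cons(k(pair(cons(0, 0), pair(c, 0)), cons(c, c)), a), pair(h(h(pair(cons(c, 0), 0))), 0)), k(pair(cons(0, 0), c), cons(c, c))))  →  pair(a, pair(pair(cons(c, a), pair(h(h(pair(cons(c, 0), 0))), 0)), k(pair(cons(0, 0), c), cons(c, c))))   [R1 at 2.1.1.1]
2. pair(a, pair(pair(cons(c, a), pair(h(h(pair(cons(c, 0), 0))), 0)), k(pair(cons(0, 0), c), cons(c, c))))  →  pair(a, pair(pair(cons(c, a), pair(c, 0)), k(pair(cons(0, 0), c), cons(c, c))))   [R4 at 2.1.2.1]
3. pair(a, pair(pair(cons(c, a), pair(c, 0)), k(pair(cons(0, 0), c), cons(c, c))))  →  pair(a, pair(pair(cons(c, a), pair(c, 0)), c))   [R1 at 2.2]

no — NF(t₁) = pair(cons(a, a), a), NF(t₂) = pair(a, pair(pair(cons(c, a), pair(c, 0)), c))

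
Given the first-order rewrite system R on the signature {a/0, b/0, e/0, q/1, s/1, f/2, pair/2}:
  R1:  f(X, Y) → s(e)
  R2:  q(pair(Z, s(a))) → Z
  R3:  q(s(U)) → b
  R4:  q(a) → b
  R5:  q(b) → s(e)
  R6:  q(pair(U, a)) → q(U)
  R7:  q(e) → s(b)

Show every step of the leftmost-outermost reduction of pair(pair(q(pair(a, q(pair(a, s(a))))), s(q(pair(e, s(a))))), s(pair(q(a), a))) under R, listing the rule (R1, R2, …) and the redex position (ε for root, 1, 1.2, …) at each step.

1. pair(pair(q(pair(a, q(pair(a, s(a))))), s(q(pair(e, s(a))))), s(pair(q(a), a)))  →  pair(pair(q(pair(a, a)), s(q(pair(e, s(a))))), s(pair(q(a), a)))   [R2 at 1.1.1.2]
2. pair(pair(q(pair(a, a)), s(q(pair(e, s(a))))), s(pair(q(a), a)))  →  pair(pair(q(a), s(q(pair(e, s(a))))), s(pair(q(a), a)))   [R6 at 1.1]
3. pair(pair(q(a), s(q(pair(e, s(a))))), s(pair(q(a), a)))  →  pair(pair(b, s(q(pair(e, s(a))))), s(pair(q(a), a)))   [R4 at 1.1]
4. pair(pair(b, s(q(pair(e, s(a))))), s(pair(q(a), a)))  →  pair(pair(b, s(e)), s(pair(q(a), a)))   [R2 at 1.2.1]
5. pair(pair(b, s(e)), s(pair(q(a), a)))  →  pair(pair(b, s(e)), s(pair(b, a)))   [R4 at 2.1.1]

pair(pair(b, s(e)), s(pair(b, a)))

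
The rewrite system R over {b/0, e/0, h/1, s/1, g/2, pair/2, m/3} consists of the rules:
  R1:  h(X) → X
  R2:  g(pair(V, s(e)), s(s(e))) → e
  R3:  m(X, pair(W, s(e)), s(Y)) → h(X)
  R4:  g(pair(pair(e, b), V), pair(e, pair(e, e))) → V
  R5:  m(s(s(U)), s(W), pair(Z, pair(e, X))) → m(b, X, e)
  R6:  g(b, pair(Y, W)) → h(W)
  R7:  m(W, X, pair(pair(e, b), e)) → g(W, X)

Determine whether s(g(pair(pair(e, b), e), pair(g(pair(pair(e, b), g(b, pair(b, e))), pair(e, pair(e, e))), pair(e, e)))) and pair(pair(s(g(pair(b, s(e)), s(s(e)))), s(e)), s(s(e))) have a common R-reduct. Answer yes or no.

Reduce t₁ = s(g(pair(pair(e, b), e), pair(g(pair(pair(e, b), g(b, pair(b, e))), pair(e, pair(e, e))), pair(e, e)))):
1. s(g(pair(pair(e, b), e), pair(g(pair(pair(e, b), g(b, pair(b, e))), pair(e, pair(e, e))), pair(e, e))))  →  s(g(pair(pair(e, b), e), pair(g(b, pair(b, e)), pair(e, e))))   [R4 at 1.2.1]
2. s(g(pair(pair(e, b), e), pair(g(b, pair(b, e)), pair(e, e))))  →  s(g(pair(pair(e, b), e), pair(h(e), pair(e, e))))   [R6 at 1.2.1]
3. s(g(pair(pair(e, b), e), pair(h(e), pair(e, e))))  →  s(g(pair(pair(e, b), e), pair(e, pair(e, e))))   [R1 at 1.2.1]
4. s(g(pair(pair(e, b), e), pair(e, pair(e, e))))  →  s(e)   [R4 at 1]

Reduce t₂ = pair(pair(s(g(pair(b, s(e)), s(s(e)))), s(e)), s(s(e))):
1. pair(pair(s(g(pair(b, s(e)), s(s(e)))), s(e)), s(s(e)))  →  pair(pair(s(e), s(e)), s(s(e)))   [R2 at 1.1.1]

no — NF(t₁) = s(e), NF(t₂) = pair(pair(s(e), s(e)), s(s(e)))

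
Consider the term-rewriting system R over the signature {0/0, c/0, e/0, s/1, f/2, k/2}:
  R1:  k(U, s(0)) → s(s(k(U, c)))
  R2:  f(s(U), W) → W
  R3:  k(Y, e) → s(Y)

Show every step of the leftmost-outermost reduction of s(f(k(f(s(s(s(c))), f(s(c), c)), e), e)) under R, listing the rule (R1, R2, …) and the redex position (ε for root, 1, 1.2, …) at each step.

1. s(f(k(f(s(s(s(c))), f(s(c), c)), e), e))  →  s(f(s(f(s(s(s(c))), f(s(c), c))), e))   [R3 at 1.1]
2. s(f(s(f(s(s(s(c))), f(s(c), c))), e))  →  s(e)   [R2 at 1]

s(e)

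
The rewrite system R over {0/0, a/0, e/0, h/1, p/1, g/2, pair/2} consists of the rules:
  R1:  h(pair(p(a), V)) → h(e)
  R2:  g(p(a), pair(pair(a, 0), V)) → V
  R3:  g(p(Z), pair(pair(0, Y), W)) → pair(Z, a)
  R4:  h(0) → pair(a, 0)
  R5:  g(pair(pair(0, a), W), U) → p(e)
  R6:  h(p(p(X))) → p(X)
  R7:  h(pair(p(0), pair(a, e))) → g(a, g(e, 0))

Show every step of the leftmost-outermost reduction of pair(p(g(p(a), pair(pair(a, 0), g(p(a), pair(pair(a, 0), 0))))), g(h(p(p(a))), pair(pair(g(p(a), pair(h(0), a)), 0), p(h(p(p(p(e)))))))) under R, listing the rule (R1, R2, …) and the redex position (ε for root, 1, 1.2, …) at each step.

pair(p(0), p(p(p(e))))

1. pair(p(g(p(a), pair(pair(a, 0), g(p(a), pair(pair(a, 0), 0))))), g(h(p(p(a))), pair(pair(g(p(a), pair(h(0), a)), 0), p(h(p(p(p(e))))))))  →  pair(p(g(p(a), pair(pair(a, 0), 0))), g(h(p(p(a))), pair(pair(g(p(a), pair(h(0), a)), 0), p(h(p(p(p(e))))))))   [R2 at 1.1]
2. pair(p(g(p(a), pair(pair(a, 0), 0))), g(h(p(p(a))), pair(pair(g(p(a), pair(h(0), a)), 0), p(h(p(p(p(e))))))))  →  pair(p(0), g(h(p(p(a))), pair(pair(g(p(a), pair(h(0), a)), 0), p(h(p(p(p(e))))))))   [R2 at 1.1]
3. pair(p(0), g(h(p(p(a))), pair(pair(g(p(a), pair(h(0), a)), 0), p(h(p(p(p(e))))))))  →  pair(p(0), g(p(a), pair(pair(g(p(a), pair(h(0), a)), 0), p(h(p(p(p(e))))))))   [R6 at 2.1]
4. pair(p(0), g(p(a), pair(pair(g(p(a), pair(h(0), a)), 0), p(h(p(p(p(e))))))))  →  pair(p(0), g(p(a), pair(pair(g(p(a), pair(pair(a, 0), a)), 0), p(h(p(p(p(e))))))))   [R4 at 2.2.1.1.2.1]
5. pair(p(0), g(p(a), pair(pair(g(p(a), pair(pair(a, 0), a)), 0), p(h(p(p(p(e))))))))  →  pair(p(0), g(p(a), pair(pair(a, 0), p(h(p(p(p(e))))))))   [R2 at 2.2.1.1]
6. pair(p(0), g(p(a), pair(pair(a, 0), p(h(p(p(p(e))))))))  →  pair(p(0), p(h(p(p(p(e))))))   [R2 at 2]
7. pair(p(0), p(h(p(p(p(e))))))  →  pair(p(0), p(p(p(e))))   [R6 at 2.1]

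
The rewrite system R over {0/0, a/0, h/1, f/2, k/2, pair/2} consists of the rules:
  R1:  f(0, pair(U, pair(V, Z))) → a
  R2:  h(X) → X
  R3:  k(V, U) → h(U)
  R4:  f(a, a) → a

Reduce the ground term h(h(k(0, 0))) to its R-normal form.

1. h(h(k(0, 0)))  →  h(k(0, 0))   [R2 at ε]
2. h(k(0, 0))  →  k(0, 0)   [R2 at ε]
3. k(0, 0)  →  h(0)   [R3 at ε]
4. h(0)  →  0   [R2 at ε]

0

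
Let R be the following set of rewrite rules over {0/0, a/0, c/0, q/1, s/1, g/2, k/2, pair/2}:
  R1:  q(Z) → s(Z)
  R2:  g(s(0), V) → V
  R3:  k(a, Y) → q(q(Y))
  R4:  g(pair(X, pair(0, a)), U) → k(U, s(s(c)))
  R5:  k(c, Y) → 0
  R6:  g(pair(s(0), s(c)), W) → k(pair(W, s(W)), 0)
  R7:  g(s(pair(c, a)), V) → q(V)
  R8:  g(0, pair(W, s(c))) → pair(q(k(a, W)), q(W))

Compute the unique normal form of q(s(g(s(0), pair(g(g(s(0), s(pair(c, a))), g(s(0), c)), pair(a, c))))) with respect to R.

1. q(s(g(s(0), pair(g(g(s(0), s(pair(c, a))), g(s(0), c)), pair(a, c)))))  →  s(s(g(s(0), pair(g(g(s(0), s(pair(c, a))), g(s(0), c)), pair(a, c)))))   [R1 at ε]
2. s(s(g(s(0), pair(g(g(s(0), s(pair(c, a))), g(s(0), c)), pair(a, c)))))  →  s(s(pair(g(g(s(0), s(pair(c, a))), g(s(0), c)), pair(a, c))))   [R2 at 1.1]
3. s(s(pair(g(g(s(0), s(pair(c, a))), g(s(0), c)), pair(a, c))))  →  s(s(pair(g(s(pair(c, a)), g(s(0), c)), pair(a, c))))   [R2 at 1.1.1.1]
4. s(s(pair(g(s(pair(c, a)), g(s(0), c)), pair(a, c))))  →  s(s(pair(q(g(s(0), c)), pair(a, c))))   [R7 at 1.1.1]
5. s(s(pair(q(g(s(0), c)), pair(a, c))))  →  s(s(pair(s(g(s(0), c)), pair(a, c))))   [R1 at 1.1.1]
6. s(s(pair(s(g(s(0), c)), pair(a, c))))  →  s(s(pair(s(c), pair(a, c))))   [R2 at 1.1.1.1]

s(s(pair(s(c), pair(a, c))))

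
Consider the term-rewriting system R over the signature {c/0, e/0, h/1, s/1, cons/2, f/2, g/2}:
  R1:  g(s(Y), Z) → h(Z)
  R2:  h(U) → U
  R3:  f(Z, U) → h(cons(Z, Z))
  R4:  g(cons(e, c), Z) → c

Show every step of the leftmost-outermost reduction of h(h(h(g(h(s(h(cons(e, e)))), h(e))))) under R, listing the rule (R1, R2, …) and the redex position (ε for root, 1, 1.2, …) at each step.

e

1. h(h(h(g(h(s(h(cons(e, e)))), h(e)))))  →  h(h(g(h(s(h(cons(e, e)))), h(e))))   [R2 at ε]
2. h(h(g(h(s(h(cons(e, e)))), h(e))))  →  h(g(h(s(h(cons(e, e)))), h(e)))   [R2 at ε]
3. h(g(h(s(h(cons(e, e)))), h(e)))  →  g(h(s(h(cons(e, e)))), h(e))   [R2 at ε]
4. g(h(s(h(cons(e, e)))), h(e))  →  g(s(h(cons(e, e))), h(e))   [R2 at 1]
5. g(s(h(cons(e, e))), h(e))  →  h(h(e))   [R1 at ε]
6. h(h(e))  →  h(e)   [R2 at ε]
7. h(e)  →  e   [R2 at ε]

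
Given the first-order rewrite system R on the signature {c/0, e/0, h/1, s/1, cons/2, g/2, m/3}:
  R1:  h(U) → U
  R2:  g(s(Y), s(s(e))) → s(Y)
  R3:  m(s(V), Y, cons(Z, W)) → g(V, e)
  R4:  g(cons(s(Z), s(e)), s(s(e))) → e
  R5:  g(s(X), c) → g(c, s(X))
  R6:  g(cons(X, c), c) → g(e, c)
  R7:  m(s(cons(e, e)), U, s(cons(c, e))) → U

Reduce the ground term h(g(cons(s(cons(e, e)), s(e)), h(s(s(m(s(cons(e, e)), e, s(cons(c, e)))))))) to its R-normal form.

1. h(g(cons(s(cons(e, e)), s(e)), h(s(s(m(s(cons(e, e)), e, s(cons(c, e))))))))  →  g(cons(s(cons(e, e)), s(e)), h(s(s(m(s(cons(e, e)), e, s(cons(c, e)))))))   [R1 at ε]
2. g(cons(s(cons(e, e)), s(e)), h(s(s(m(s(cons(e, e)), e, s(cons(c, e)))))))  →  g(cons(s(cons(e, e)), s(e)), s(s(m(s(cons(e, e)), e, s(cons(c, e))))))   [R1 at 2]
3. g(cons(s(cons(e, e)), s(e)), s(s(m(s(cons(e, e)), e, s(cons(c, e))))))  →  g(cons(s(cons(e, e)), s(e)), s(s(e)))   [R7 at 2.1.1]
4. g(cons(s(cons(e, e)), s(e)), s(s(e)))  →  e   [R4 at ε]

e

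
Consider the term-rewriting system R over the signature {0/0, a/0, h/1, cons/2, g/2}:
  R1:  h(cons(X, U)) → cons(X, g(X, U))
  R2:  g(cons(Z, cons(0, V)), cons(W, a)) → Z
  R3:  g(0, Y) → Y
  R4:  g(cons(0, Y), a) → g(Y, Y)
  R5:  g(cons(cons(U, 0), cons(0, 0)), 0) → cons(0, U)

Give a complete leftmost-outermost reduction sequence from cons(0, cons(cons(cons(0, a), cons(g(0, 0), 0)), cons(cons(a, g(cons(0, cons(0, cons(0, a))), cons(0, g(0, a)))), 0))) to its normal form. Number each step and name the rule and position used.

1. cons(0, cons(cons(cons(0, a), cons(g(0, 0), 0)), cons(cons(a, g(cons(0, cons(0, cons(0, a))), cons(0, g(0, a)))), 0)))  →  cons(0, cons(cons(cons(0, a), cons(0, 0)), cons(cons(a, g(cons(0, cons(0, cons(0, a))), cons(0, g(0, a)))), 0)))   [R3 at 2.1.2.1]
2. cons(0, cons(cons(cons(0, a), cons(0, 0)), cons(cons(a, g(cons(0, cons(0, cons(0, a))), cons(0, g(0, a)))), 0)))  →  cons(0, cons(cons(cons(0, a), cons(0, 0)), cons(cons(a, g(cons(0, cons(0, cons(0, a))), cons(0, a))), 0)))   [R3 at 2.2.1.2.2.2]
3. cons(0, cons(cons(cons(0, a), cons(0, 0)), cons(cons(a, g(cons(0, cons(0, cons(0, a))), cons(0, a))), 0)))  →  cons(0, cons(cons(cons(0, a), cons(0, 0)), cons(cons(a, 0), 0)))   [R2 at 2.2.1.2]

cons(0, cons(cons(cons(0, a), cons(0, 0)), cons(cons(a, 0), 0)))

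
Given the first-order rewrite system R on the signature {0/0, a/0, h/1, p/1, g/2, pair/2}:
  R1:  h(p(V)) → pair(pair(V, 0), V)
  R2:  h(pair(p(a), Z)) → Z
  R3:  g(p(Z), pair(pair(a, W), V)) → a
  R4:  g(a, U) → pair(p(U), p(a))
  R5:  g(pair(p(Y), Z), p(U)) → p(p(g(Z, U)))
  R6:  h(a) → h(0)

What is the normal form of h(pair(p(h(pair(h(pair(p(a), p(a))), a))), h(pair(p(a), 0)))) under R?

0

1. h(pair(p(h(pair(h(pair(p(a), p(a))), a))), h(pair(p(a), 0))))  →  h(pair(p(h(pair(p(a), a))), h(pair(p(a), 0))))   [R2 at 1.1.1.1.1]
2. h(pair(p(h(pair(p(a), a))), h(pair(p(a), 0))))  →  h(pair(p(a), h(pair(p(a), 0))))   [R2 at 1.1.1]
3. h(pair(p(a), h(pair(p(a), 0))))  →  h(pair(p(a), 0))   [R2 at ε]
4. h(pair(p(a), 0))  →  0   [R2 at ε]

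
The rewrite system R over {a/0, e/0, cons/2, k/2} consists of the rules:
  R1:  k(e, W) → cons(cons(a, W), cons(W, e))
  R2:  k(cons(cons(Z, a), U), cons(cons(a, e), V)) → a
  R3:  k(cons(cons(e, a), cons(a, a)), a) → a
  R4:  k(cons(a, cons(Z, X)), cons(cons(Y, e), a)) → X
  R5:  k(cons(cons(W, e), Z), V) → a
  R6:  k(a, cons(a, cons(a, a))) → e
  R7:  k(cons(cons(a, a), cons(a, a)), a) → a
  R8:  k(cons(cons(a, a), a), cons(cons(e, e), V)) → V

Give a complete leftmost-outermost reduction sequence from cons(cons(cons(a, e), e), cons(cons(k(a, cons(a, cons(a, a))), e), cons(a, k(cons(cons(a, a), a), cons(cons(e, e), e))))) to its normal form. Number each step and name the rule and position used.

1. cons(cons(cons(a, e), e), cons(cons(k(a, cons(a, cons(a, a))), e), cons(a, k(cons(cons(a, a), a), cons(cons(e, e), e)))))  →  cons(cons(cons(a, e), e), cons(cons(e, e), cons(a, k(cons(cons(a, a), a), cons(cons(e, e), e)))))   [R6 at 2.1.1]
2. cons(cons(cons(a, e), e), cons(cons(e, e), cons(a, k(cons(cons(a, a), a), cons(cons(e, e), e)))))  →  cons(cons(cons(a, e), e), cons(cons(e, e), cons(a, e)))   [R8 at 2.2.2]

cons(cons(cons(a, e), e), cons(cons(e, e), cons(a, e)))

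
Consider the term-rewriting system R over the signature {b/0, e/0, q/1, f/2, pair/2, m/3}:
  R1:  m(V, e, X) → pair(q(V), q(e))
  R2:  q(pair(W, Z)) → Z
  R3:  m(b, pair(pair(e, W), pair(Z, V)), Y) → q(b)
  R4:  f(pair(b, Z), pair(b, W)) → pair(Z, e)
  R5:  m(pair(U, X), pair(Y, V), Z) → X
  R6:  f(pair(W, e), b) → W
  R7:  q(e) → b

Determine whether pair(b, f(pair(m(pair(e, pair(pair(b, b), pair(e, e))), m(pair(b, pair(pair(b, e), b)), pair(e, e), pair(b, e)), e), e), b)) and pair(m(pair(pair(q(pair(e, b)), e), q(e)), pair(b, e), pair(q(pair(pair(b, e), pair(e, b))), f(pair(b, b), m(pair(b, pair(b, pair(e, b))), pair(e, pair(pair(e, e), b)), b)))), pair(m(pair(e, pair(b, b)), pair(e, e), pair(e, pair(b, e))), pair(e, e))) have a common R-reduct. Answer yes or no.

Reduce t₁ = pair(b, f(pair(m(pair(e, pair(pair(b, b), pair(e, e))), m(pair(b, pair(pair(b, e), b)), pair(e, e), pair(b, e)), e), e), b)):
1. pair(b, f(pair(m(pair(e, pair(pair(b, b), pair(e, e))), m(pair(b, pair(pair(b, e), b)), pair(e, e), pair(b, e)), e), e), b))  →  pair(b, m(pair(e, pair(pair(b, b), pair(e, e))), m(pair(b, pair(pair(b, e), b)), pair(e, e), pair(b, e)), e))   [R6 at 2]
2. pair(b, m(pair(e, pair(pair(b, b), pair(e, e))), m(pair(b, pair(pair(b, e), b)), pair(e, e), pair(b, e)), e))  →  pair(b, m(pair(e, pair(pair(b, b), pair(e, e))), pair(pair(b, e), b), e))   [R5 at 2.2]
3. pair(b, m(pair(e, pair(pair(b, b), pair(e, e))), pair(pair(b, e), b), e))  →  pair(b, pair(pair(b, b), pair(e, e)))   [R5 at 2]

Reduce t₂ = pair(m(pair(pair(q(pair(e, b)), e), q(e)), pair(b, e), pair(q(pair(pair(b, e), pair(e, b))), f(pair(b, b), m(pair(b, pair(b, pair(e, b))), pair(e, pair(pair(e, e), b)), b)))), pair(m(pair(e, pair(b, b)), pair(e, e), pair(e, pair(b, e))), pair(e, e))):
1. pair(m(pair(pair(q(pair(e, b)), e), q(e)), pair(b, e), pair(q(pair(pair(b, e), pair(e, b))), f(pair(b, b), m(pair(b, pair(b, pair(e, b))), pair(e, pair(pair(e, e), b)), b)))), pair(m(pair(e, pair(b, b)), pair(e, e), pair(e, pair(b, e))), pair(e, e)))  →  pair(q(e), pair(m(pair(e, pair(b, b)), pair(e, e), pair(e, pair(b, e))), pair(e, e)))   [R5 at 1]
2. pair(q(e), pair(m(pair(e, pair(b, b)), pair(e, e), pair(e, pair(b, e))), pair(e, e)))  →  pair(b, pair(m(pair(e, pair(b, b)), pair(e, e), pair(e, pair(b, e))), pair(e, e)))   [R7 at 1]
3. pair(b, pair(m(pair(e, pair(b, b)), pair(e, e), pair(e, pair(b, e))), pair(e, e)))  →  pair(b, pair(pair(b, b), pair(e, e)))   [R5 at 2.1]

yes — NF(t₁) = pair(b, pair(pair(b, b), pair(e, e))), NF(t₂) = pair(b, pair(pair(b, b), pair(e, e)))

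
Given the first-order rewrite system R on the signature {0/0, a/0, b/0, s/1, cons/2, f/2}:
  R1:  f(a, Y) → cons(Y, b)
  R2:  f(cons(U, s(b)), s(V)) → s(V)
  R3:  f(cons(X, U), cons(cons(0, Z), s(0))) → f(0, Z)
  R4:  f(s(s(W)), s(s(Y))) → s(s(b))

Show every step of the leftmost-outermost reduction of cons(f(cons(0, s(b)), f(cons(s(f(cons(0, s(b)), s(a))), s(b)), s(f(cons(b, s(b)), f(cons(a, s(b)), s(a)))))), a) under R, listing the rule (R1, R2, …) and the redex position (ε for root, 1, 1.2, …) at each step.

cons(s(s(a)), a)

1. cons(f(cons(0, s(b)), f(cons(s(f(cons(0, s(b)), s(a))), s(b)), s(f(cons(b, s(b)), f(cons(a, s(b)), s(a)))))), a)  →  cons(f(cons(0, s(b)), s(f(cons(b, s(b)), f(cons(a, s(b)), s(a))))), a)   [R2 at 1.2]
2. cons(f(cons(0, s(b)), s(f(cons(b, s(b)), f(cons(a, s(b)), s(a))))), a)  →  cons(s(f(cons(b, s(b)), f(cons(a, s(b)), s(a)))), a)   [R2 at 1]
3. cons(s(f(cons(b, s(b)), f(cons(a, s(b)), s(a)))), a)  →  cons(s(f(cons(b, s(b)), s(a))), a)   [R2 at 1.1.2]
4. cons(s(f(cons(b, s(b)), s(a))), a)  →  cons(s(s(a)), a)   [R2 at 1.1]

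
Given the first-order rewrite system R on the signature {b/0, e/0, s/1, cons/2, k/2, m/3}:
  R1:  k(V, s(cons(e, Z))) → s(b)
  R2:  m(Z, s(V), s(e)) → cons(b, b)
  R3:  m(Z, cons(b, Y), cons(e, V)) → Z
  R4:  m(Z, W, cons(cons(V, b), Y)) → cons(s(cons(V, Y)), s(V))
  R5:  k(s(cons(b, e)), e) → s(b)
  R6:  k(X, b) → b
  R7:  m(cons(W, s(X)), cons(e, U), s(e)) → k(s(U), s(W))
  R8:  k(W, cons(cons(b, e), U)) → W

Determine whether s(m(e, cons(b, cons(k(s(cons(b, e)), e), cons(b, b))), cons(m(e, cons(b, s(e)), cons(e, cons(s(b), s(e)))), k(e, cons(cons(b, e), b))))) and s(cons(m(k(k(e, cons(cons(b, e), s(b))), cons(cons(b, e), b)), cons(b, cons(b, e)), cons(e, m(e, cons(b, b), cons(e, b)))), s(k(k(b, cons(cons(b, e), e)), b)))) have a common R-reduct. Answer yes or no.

Reduce t₁ = s(m(e, cons(b, cons(k(s(cons(b, e)), e), cons(b, b))), cons(m(e, cons(b, s(e)), cons(e, cons(s(b), s(e)))), k(e, cons(cons(b, e), b))))):
1. s(m(e, cons(b, cons(k(s(cons(b, e)), e), cons(b, b))), cons(m(e, cons(b, s(e)), cons(e, cons(s(b), s(e)))), k(e, cons(cons(b, e), b)))))  →  s(m(e, cons(b, cons(s(b), cons(b, b))), cons(m(e, cons(b, s(e)), cons(e, cons(s(b), s(e)))), k(e, cons(cons(b, e), b)))))   [R5 at 1.2.2.1]
2. s(m(e, cons(b, cons(s(b), cons(b, b))), cons(m(e, cons(b, s(e)), cons(e, cons(s(b), s(e)))), k(e, cons(cons(b, e), b)))))  →  s(m(e, cons(b, cons(s(b), cons(b, b))), cons(e, k(e, cons(cons(b, e), b)))))   [R3 at 1.3.1]
3. s(m(e, cons(b, cons(s(b), cons(b, b))), cons(e, k(e, cons(cons(b, e), b)))))  →  s(e)   [R3 at 1]

Reduce t₂ = s(cons(m(k(k(e, cons(cons(b, e), s(b))), cons(cons(b, e), b)), cons(b, cons(b, e)), cons(e, m(e, cons(b, b), cons(e, b)))), s(k(k(b, cons(cons(b, e), e)), b)))):
1. s(cons(m(k(k(e, cons(cons(b, e), s(b))), cons(cons(b, e), b)), cons(b, cons(b, e)), cons(e, m(e, cons(b, b), cons(e, b)))), s(k(k(b, cons(cons(b, e), e)), b))))  →  s(cons(k(k(e, cons(cons(b, e), s(b))), cons(cons(b, e), b)), s(k(k(b, cons(cons(b, e), e)), b))))   [R3 at 1.1]
2. s(cons(k(k(e, cons(cons(b, e), s(b))), cons(cons(b, e), b)), s(k(k(b, cons(cons(b, e), e)), b))))  →  s(cons(k(e, cons(cons(b, e), s(b))), s(k(k(b, cons(cons(b, e), e)), b))))   [R8 at 1.1]
3. s(cons(k(e, cons(cons(b, e), s(b))), s(k(k(b, cons(cons(b, e), e)), b))))  →  s(cons(e, s(k(k(b, cons(cons(b, e), e)), b))))   [R8 at 1.1]
4. s(cons(e, s(k(k(b, cons(cons(b, e), e)), b))))  →  s(cons(e, s(b)))   [R6 at 1.2.1]

no — NF(t₁) = s(e), NF(t₂) = s(cons(e, s(b)))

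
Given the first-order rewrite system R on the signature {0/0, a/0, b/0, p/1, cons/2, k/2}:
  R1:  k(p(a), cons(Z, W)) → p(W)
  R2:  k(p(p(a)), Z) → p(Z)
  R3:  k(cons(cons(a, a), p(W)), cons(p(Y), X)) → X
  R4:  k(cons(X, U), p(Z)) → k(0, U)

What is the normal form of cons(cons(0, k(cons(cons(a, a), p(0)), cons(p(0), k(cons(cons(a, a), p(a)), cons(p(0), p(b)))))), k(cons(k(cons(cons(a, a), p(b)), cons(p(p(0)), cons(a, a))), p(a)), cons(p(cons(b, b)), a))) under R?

1. cons(cons(0, k(cons(cons(a, a), p(0)), cons(p(0), k(cons(cons(a, a), p(a)), cons(p(0), p(b)))))), k(cons(k(cons(cons(a, a), p(b)), cons(p(p(0)), cons(a, a))), p(a)), cons(p(cons(b, b)), a)))  →  cons(cons(0, k(cons(cons(a, a), p(a)), cons(p(0), p(b)))), k(cons(k(cons(cons(a, a), p(b)), cons(p(p(0)), cons(a, a))), p(a)), cons(p(cons(b, b)), a)))   [R3 at 1.2]
2. cons(cons(0, k(cons(cons(a, a), p(a)), cons(p(0), p(b)))), k(cons(k(cons(cons(a, a), p(b)), cons(p(p(0)), cons(a, a))), p(a)), cons(p(cons(b, b)), a)))  →  cons(cons(0, p(b)), k(cons(k(cons(cons(a, a), p(b)), cons(p(p(0)), cons(a, a))), p(a)), cons(p(cons(b, b)), a)))   [R3 at 1.2]
3. cons(cons(0, p(b)), k(cons(k(cons(cons(a, a), p(b)), cons(p(p(0)), cons(a, a))), p(a)), cons(p(cons(b, b)), a)))  →  cons(cons(0, p(b)), k(cons(cons(a, a), p(a)), cons(p(cons(b, b)), a)))   [R3 at 2.1.1]
4. cons(cons(0, p(b)), k(cons(cons(a, a), p(a)), cons(p(cons(b, b)), a)))  →  cons(cons(0, p(b)), a)   [R3 at 2]

cons(cons(0, p(b)), a)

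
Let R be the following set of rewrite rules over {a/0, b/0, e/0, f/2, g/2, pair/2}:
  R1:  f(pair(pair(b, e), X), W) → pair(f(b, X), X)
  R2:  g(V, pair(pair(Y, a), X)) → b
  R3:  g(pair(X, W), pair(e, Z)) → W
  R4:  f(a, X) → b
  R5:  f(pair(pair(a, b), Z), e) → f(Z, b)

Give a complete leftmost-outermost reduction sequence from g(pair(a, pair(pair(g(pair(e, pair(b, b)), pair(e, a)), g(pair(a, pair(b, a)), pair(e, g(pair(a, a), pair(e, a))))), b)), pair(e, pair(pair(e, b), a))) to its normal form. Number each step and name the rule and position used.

1. g(pair(a, pair(pair(g(pair(e, pair(b, b)), pair(e, a)), g(pair(a, pair(b, a)), pair(e, g(pair(a, a), pair(e, a))))), b)), pair(e, pair(pair(e, b), a)))  →  pair(pair(g(pair(e, pair(b, b)), pair(e, a)), g(pair(a, pair(b, a)), pair(e, g(pair(a, a), pair(e, a))))), b)   [R3 at ε]
2. pair(pair(g(pair(e, pair(b, b)), pair(e, a)), g(pair(a, pair(b, a)), pair(e, g(pair(a, a), pair(e, a))))), b)  →  pair(pair(pair(b, b), g(pair(a, pair(b, a)), pair(e, g(pair(a, a), pair(e, a))))), b)   [R3 at 1.1]
3. pair(pair(pair(b, b), g(pair(a, pair(b, a)), pair(e, g(pair(a, a), pair(e, a))))), b)  →  pair(pair(pair(b, b), pair(b, a)), b)   [R3 at 1.2]

pair(pair(pair(b, b), pair(b, a)), b)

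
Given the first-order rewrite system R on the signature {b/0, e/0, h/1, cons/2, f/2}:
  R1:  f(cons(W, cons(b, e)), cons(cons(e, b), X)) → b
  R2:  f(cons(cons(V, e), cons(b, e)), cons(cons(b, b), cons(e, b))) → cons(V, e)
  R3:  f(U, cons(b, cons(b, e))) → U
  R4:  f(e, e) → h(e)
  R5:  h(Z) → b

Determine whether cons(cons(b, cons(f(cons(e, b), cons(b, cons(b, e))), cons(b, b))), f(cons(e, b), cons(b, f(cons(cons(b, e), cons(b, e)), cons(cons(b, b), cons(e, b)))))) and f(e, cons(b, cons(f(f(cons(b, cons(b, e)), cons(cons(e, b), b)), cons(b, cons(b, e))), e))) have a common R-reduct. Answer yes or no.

no — NF(t₁) = cons(cons(b, cons(cons(e, b), cons(b, b))), cons(e, b)), NF(t₂) = e

Reduce t₁ = cons(cons(b, cons(f(cons(e, b), cons(b, cons(b, e))), cons(b, b))), f(cons(e, b), cons(b, f(cons(cons(b, e), cons(b, e)), cons(cons(b, b), cons(e, b)))))):
1. cons(cons(b, cons(f(cons(e, b), cons(b, cons(b, e))), cons(b, b))), f(cons(e, b), cons(b, f(cons(cons(b, e), cons(b, e)), cons(cons(b, b), cons(e, b))))))  →  cons(cons(b, cons(cons(e, b), cons(b, b))), f(cons(e, b), cons(b, f(cons(cons(b, e), cons(b, e)), cons(cons(b, b), cons(e, b))))))   [R3 at 1.2.1]
2. cons(cons(b, cons(cons(e, b), cons(b, b))), f(cons(e, b), cons(b, f(cons(cons(b, e), cons(b, e)), cons(cons(b, b), cons(e, b))))))  →  cons(cons(b, cons(cons(e, b), cons(b, b))), f(cons(e, b), cons(b, cons(b, e))))   [R2 at 2.2.2]
3. cons(cons(b, cons(cons(e, b), cons(b, b))), f(cons(e, b), cons(b, cons(b, e))))  →  cons(cons(b, cons(cons(e, b), cons(b, b))), cons(e, b))   [R3 at 2]

Reduce t₂ = f(e, cons(b, cons(f(f(cons(b, cons(b, e)), cons(cons(e, b), b)), cons(b, cons(b, e))), e))):
1. f(e, cons(b, cons(f(f(cons(b, cons(b, e)), cons(cons(e, b), b)), cons(b, cons(b, e))), e)))  →  f(e, cons(b, cons(f(cons(b, cons(b, e)), cons(cons(e, b), b)), e)))   [R3 at 2.2.1]
2. f(e, cons(b, cons(f(cons(b, cons(b, e)), cons(cons(e, b), b)), e)))  →  f(e, cons(b, cons(b, e)))   [R1 at 2.2.1]
3. f(e, cons(b, cons(b, e)))  →  e   [R3 at ε]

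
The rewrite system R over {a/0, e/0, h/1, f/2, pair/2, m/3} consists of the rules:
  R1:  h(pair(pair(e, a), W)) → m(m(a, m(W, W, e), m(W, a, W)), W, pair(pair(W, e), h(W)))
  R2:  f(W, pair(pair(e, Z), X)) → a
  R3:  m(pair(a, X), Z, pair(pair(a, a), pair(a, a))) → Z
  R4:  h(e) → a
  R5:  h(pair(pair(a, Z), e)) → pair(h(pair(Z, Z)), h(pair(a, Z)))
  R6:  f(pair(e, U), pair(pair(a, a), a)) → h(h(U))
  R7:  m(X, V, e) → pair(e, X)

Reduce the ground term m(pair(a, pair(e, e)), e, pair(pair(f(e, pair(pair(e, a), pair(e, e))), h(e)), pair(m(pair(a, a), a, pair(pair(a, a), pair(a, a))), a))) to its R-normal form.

1. m(pair(a, pair(e, e)), e, pair(pair(f(e, pair(pair(e, a), pair(e, e))), h(e)), pair(m(pair(a, a), a, pair(pair(a, a), pair(a, a))), a)))  →  m(pair(a, pair(e, e)), e, pair(pair(a, h(e)), pair(m(pair(a, a), a, pair(pair(a, a), pair(a, a))), a)))   [R2 at 3.1.1]
2. m(pair(a, pair(e, e)), e, pair(pair(a, h(e)), pair(m(pair(a, a), a, pair(pair(a, a), pair(a, a))), a)))  →  m(pair(a, pair(e, e)), e, pair(pair(a, a), pair(m(pair(a, a), a, pair(pair(a, a), pair(a, a))), a)))   [R4 at 3.1.2]
3. m(pair(a, pair(e, e)), e, pair(pair(a, a), pair(m(pair(a, a), a, pair(pair(a, a), pair(a, a))), a)))  →  m(pair(a, pair(e, e)), e, pair(pair(a, a), pair(a, a)))   [R3 at 3.2.1]
4. m(pair(a, pair(e, e)), e, pair(pair(a, a), pair(a, a)))  →  e   [R3 at ε]

e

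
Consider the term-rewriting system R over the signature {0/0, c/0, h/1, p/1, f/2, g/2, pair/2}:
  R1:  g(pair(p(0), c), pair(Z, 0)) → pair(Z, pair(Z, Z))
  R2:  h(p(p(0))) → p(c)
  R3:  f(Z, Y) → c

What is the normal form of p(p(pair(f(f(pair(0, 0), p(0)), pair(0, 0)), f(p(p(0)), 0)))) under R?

1. p(p(pair(f(f(pair(0, 0), p(0)), pair(0, 0)), f(p(p(0)), 0))))  →  p(p(pair(c, f(p(p(0)), 0))))   [R3 at 1.1.1]
2. p(p(pair(c, f(p(p(0)), 0))))  →  p(p(pair(c, c)))   [R3 at 1.1.2]

p(p(pair(c, c)))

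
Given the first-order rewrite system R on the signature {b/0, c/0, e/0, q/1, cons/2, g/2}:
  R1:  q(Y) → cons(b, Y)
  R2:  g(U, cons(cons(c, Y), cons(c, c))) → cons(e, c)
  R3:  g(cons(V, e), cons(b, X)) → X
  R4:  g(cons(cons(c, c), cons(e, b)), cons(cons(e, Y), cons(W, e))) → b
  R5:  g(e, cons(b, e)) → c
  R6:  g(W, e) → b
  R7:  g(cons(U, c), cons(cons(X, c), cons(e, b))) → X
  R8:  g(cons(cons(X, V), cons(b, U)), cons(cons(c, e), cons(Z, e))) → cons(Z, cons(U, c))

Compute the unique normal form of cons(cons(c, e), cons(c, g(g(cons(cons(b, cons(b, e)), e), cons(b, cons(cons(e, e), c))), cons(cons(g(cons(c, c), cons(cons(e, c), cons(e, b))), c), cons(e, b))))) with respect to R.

cons(cons(c, e), cons(c, e))

1. cons(cons(c, e), cons(c, g(g(cons(cons(b, cons(b, e)), e), cons(b, cons(cons(e, e), c))), cons(cons(g(cons(c, c), cons(cons(e, c), cons(e, b))), c), cons(e, b)))))  →  cons(cons(c, e), cons(c, g(cons(cons(e, e), c), cons(cons(g(cons(c, c), cons(cons(e, c), cons(e, b))), c), cons(e, b)))))   [R3 at 2.2.1]
2. cons(cons(c, e), cons(c, g(cons(cons(e, e), c), cons(cons(g(cons(c, c), cons(cons(e, c), cons(e, b))), c), cons(e, b)))))  →  cons(cons(c, e), cons(c, g(cons(c, c), cons(cons(e, c), cons(e, b)))))   [R7 at 2.2]
3. cons(cons(c, e), cons(c, g(cons(c, c), cons(cons(e, c), cons(e, b)))))  →  cons(cons(c, e), cons(c, e))   [R7 at 2.2]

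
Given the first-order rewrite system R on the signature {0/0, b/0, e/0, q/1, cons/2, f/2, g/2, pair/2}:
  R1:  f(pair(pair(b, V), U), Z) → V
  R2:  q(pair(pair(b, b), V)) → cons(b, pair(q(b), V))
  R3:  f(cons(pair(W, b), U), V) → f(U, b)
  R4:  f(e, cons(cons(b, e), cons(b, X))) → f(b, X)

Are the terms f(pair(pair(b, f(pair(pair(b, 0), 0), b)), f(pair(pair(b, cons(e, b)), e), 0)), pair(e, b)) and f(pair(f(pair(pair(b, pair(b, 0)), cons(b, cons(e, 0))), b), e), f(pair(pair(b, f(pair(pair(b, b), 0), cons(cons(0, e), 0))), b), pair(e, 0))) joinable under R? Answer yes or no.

Reduce t₁ = f(pair(pair(b, f(pair(pair(b, 0), 0), b)), f(pair(pair(b, cons(e, b)), e), 0)), pair(e, b)):
1. f(pair(pair(b, f(pair(pair(b, 0), 0), b)), f(pair(pair(b, cons(e, b)), e), 0)), pair(e, b))  →  f(pair(pair(b, 0), 0), b)   [R1 at ε]
2. f(pair(pair(b, 0), 0), b)  →  0   [R1 at ε]

Reduce t₂ = f(pair(f(pair(pair(b, pair(b, 0)), cons(b, cons(e, 0))), b), e), f(pair(pair(b, f(pair(pair(b, b), 0), cons(cons(0, e), 0))), b), pair(e, 0))):
1. f(pair(f(pair(pair(b, pair(b, 0)), cons(b, cons(e, 0))), b), e), f(pair(pair(b, f(pair(pair(b, b), 0), cons(cons(0, e), 0))), b), pair(e, 0)))  →  f(pair(pair(b, 0), e), f(pair(pair(b, f(pair(pair(b, b), 0), cons(cons(0, e), 0))), b), pair(e, 0)))   [R1 at 1.1]
2. f(pair(pair(b, 0), e), f(pair(pair(b, f(pair(pair(b, b), 0), cons(cons(0, e), 0))), b), pair(e, 0)))  →  0   [R1 at ε]

yes — NF(t₁) = 0, NF(t₂) = 0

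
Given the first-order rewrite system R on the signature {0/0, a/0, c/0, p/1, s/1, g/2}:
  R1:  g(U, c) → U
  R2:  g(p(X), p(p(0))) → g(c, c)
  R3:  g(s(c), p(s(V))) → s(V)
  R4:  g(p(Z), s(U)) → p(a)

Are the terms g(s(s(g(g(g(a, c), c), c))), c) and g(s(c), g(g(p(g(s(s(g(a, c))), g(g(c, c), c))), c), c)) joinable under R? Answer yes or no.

yes — NF(t₁) = s(s(a)), NF(t₂) = s(s(a))

Reduce t₁ = g(s(s(g(g(g(a, c), c), c))), c):
1. g(s(s(g(g(g(a, c), c), c))), c)  →  s(s(g(g(g(a, c), c), c)))   [R1 at ε]
2. s(s(g(g(g(a, c), c), c)))  →  s(s(g(g(a, c), c)))   [R1 at 1.1]
3. s(s(g(g(a, c), c)))  →  s(s(g(a, c)))   [R1 at 1.1]
4. s(s(g(a, c)))  →  s(s(a))   [R1 at 1.1]

Reduce t₂ = g(s(c), g(g(p(g(s(s(g(a, c))), g(g(c, c), c))), c), c)):
1. g(s(c), g(g(p(g(s(s(g(a, c))), g(g(c, c), c))), c), c))  →  g(s(c), g(p(g(s(s(g(a, c))), g(g(c, c), c))), c))   [R1 at 2]
2. g(s(c), g(p(g(s(s(g(a, c))), g(g(c, c), c))), c))  →  g(s(c), p(g(s(s(g(a, c))), g(g(c, c), c))))   [R1 at 2]
3. g(s(c), p(g(s(s(g(a, c))), g(g(c, c), c))))  →  g(s(c), p(g(s(s(a)), g(g(c, c), c))))   [R1 at 2.1.1.1.1]
4. g(s(c), p(g(s(s(a)), g(g(c, c), c))))  →  g(s(c), p(g(s(s(a)), g(c, c))))   [R1 at 2.1.2]
5. g(s(c), p(g(s(s(a)), g(c, c))))  →  g(s(c), p(g(s(s(a)), c)))   [R1 at 2.1.2]
6. g(s(c), p(g(s(s(a)), c)))  →  g(s(c), p(s(s(a))))   [R1 at 2.1]
7. g(s(c), p(s(s(a))))  →  s(s(a))   [R3 at ε]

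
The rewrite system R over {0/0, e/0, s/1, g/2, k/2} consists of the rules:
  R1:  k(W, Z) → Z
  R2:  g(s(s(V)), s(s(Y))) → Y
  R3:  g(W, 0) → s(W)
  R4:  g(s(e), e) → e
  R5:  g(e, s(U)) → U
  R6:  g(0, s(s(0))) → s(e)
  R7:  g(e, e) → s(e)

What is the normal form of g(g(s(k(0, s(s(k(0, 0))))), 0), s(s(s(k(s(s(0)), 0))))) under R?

s(0)

1. g(g(s(k(0, s(s(k(0, 0))))), 0), s(s(s(k(s(s(0)), 0)))))  →  g(s(s(k(0, s(s(k(0, 0)))))), s(s(s(k(s(s(0)), 0)))))   [R3 at 1]
2. g(s(s(k(0, s(s(k(0, 0)))))), s(s(s(k(s(s(0)), 0)))))  →  s(k(s(s(0)), 0))   [R2 at ε]
3. s(k(s(s(0)), 0))  →  s(0)   [R1 at 1]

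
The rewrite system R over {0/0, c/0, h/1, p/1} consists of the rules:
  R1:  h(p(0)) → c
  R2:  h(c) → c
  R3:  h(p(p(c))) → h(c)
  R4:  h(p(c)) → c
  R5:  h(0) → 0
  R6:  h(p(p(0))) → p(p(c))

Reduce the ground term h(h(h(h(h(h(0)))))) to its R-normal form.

0

1. h(h(h(h(h(h(0))))))  →  h(h(h(h(h(0)))))   [R5 at 1.1.1.1.1]
2. h(h(h(h(h(0)))))  →  h(h(h(h(0))))   [R5 at 1.1.1.1]
3. h(h(h(h(0))))  →  h(h(h(0)))   [R5 at 1.1.1]
4. h(h(h(0)))  →  h(h(0))   [R5 at 1.1]
5. h(h(0))  →  h(0)   [R5 at 1]
6. h(0)  →  0   [R5 at ε]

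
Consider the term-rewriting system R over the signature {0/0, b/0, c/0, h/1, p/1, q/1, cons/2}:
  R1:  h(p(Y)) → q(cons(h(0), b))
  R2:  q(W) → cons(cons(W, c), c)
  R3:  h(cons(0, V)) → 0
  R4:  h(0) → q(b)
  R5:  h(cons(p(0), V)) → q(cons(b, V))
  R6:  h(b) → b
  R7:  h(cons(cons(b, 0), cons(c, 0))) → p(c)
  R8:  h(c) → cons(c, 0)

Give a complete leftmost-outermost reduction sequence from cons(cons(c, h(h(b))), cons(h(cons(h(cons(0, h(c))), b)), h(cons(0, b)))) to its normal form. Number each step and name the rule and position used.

cons(cons(c, b), cons(0, 0))

1. cons(cons(c, h(h(b))), cons(h(cons(h(cons(0, h(c))), b)), h(cons(0, b))))  →  cons(cons(c, h(b)), cons(h(cons(h(cons(0, h(c))), b)), h(cons(0, b))))   [R6 at 1.2.1]
2. cons(cons(c, h(b)), cons(h(cons(h(cons(0, h(c))), b)), h(cons(0, b))))  →  cons(cons(c, b), cons(h(cons(h(cons(0, h(c))), b)), h(cons(0, b))))   [R6 at 1.2]
3. cons(cons(c, b), cons(h(cons(h(cons(0, h(c))), b)), h(cons(0, b))))  →  cons(cons(c, b), cons(h(cons(0, b)), h(cons(0, b))))   [R3 at 2.1.1.1]
4. cons(cons(c, b), cons(h(cons(0, b)), h(cons(0, b))))  →  cons(cons(c, b), cons(0, h(cons(0, b))))   [R3 at 2.1]
5. cons(cons(c, b), cons(0, h(cons(0, b))))  →  cons(cons(c, b), cons(0, 0))   [R3 at 2.2]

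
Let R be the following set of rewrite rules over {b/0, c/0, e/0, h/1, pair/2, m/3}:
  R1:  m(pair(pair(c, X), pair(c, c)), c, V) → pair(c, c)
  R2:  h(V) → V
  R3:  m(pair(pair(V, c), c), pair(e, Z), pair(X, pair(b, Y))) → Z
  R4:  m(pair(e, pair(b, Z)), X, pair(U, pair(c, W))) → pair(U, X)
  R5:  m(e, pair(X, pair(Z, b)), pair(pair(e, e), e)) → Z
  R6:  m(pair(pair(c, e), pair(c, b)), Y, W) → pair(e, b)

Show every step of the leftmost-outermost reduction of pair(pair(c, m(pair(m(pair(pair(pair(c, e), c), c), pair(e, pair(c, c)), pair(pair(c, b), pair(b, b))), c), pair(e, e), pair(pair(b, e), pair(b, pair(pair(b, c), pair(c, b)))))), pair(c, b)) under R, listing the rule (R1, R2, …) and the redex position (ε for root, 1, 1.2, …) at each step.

1. pair(pair(c, m(pair(m(pair(pair(pair(c, e), c), c), pair(e, pair(c, c)), pair(pair(c, b), pair(b, b))), c), pair(e, e), pair(pair(b, e), pair(b, pair(pair(b, c), pair(c, b)))))), pair(c, b))  →  pair(pair(c, m(pair(pair(c, c), c), pair(e, e), pair(pair(b, e), pair(b, pair(pair(b, c), pair(c, b)))))), pair(c, b))   [R3 at 1.2.1.1]
2. pair(pair(c, m(pair(pair(c, c), c), pair(e, e), pair(pair(b, e), pair(b, pair(pair(b, c), pair(c, b)))))), pair(c, b))  →  pair(pair(c, e), pair(c, b))   [R3 at 1.2]

pair(pair(c, e), pair(c, b))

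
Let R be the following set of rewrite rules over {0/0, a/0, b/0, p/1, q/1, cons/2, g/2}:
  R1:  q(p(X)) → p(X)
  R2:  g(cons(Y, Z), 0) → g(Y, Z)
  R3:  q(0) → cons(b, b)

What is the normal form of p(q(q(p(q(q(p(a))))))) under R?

1. p(q(q(p(q(q(p(a)))))))  →  p(q(p(q(q(p(a))))))   [R1 at 1.1]
2. p(q(p(q(q(p(a))))))  →  p(p(q(q(p(a)))))   [R1 at 1]
3. p(p(q(q(p(a)))))  →  p(p(q(p(a))))   [R1 at 1.1.1]
4. p(p(q(p(a))))  →  p(p(p(a)))   [R1 at 1.1]

p(p(p(a)))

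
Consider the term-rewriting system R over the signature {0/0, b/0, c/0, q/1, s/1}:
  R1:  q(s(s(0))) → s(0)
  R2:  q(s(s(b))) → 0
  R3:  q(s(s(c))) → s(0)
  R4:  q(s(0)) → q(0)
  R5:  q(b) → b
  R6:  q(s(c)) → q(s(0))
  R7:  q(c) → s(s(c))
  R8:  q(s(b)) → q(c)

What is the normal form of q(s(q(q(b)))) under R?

s(s(c))

1. q(s(q(q(b))))  →  q(s(q(b)))   [R5 at 1.1.1]
2. q(s(q(b)))  →  q(s(b))   [R5 at 1.1]
3. q(s(b))  →  q(c)   [R8 at ε]
4. q(c)  →  s(s(c))   [R7 at ε]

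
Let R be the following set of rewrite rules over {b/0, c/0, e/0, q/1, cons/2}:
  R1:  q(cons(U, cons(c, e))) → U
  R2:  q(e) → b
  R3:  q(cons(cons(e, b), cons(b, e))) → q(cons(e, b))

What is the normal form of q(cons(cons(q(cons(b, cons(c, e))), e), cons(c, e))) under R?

cons(b, e)

1. q(cons(cons(q(cons(b, cons(c, e))), e), cons(c, e)))  →  cons(q(cons(b, cons(c, e))), e)   [R1 at ε]
2. cons(q(cons(b, cons(c, e))), e)  →  cons(b, e)   [R1 at 1]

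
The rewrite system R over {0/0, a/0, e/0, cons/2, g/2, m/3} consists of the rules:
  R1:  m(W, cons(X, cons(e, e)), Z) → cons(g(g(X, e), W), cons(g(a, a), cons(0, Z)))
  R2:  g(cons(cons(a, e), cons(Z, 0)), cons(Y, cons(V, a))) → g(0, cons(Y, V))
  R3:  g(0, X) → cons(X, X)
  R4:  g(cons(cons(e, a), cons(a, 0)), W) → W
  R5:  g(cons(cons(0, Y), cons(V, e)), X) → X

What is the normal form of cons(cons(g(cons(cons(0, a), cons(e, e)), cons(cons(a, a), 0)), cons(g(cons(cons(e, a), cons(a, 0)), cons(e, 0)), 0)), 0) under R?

cons(cons(cons(cons(a, a), 0), cons(cons(e, 0), 0)), 0)

1. cons(cons(g(cons(cons(0, a), cons(e, e)), cons(cons(a, a), 0)), cons(g(cons(cons(e, a), cons(a, 0)), cons(e, 0)), 0)), 0)  →  cons(cons(cons(cons(a, a), 0), cons(g(cons(cons(e, a), cons(a, 0)), cons(e, 0)), 0)), 0)   [R5 at 1.1]
2. cons(cons(cons(cons(a, a), 0), cons(g(cons(cons(e, a), cons(a, 0)), cons(e, 0)), 0)), 0)  →  cons(cons(cons(cons(a, a), 0), cons(cons(e, 0), 0)), 0)   [R4 at 1.2.1]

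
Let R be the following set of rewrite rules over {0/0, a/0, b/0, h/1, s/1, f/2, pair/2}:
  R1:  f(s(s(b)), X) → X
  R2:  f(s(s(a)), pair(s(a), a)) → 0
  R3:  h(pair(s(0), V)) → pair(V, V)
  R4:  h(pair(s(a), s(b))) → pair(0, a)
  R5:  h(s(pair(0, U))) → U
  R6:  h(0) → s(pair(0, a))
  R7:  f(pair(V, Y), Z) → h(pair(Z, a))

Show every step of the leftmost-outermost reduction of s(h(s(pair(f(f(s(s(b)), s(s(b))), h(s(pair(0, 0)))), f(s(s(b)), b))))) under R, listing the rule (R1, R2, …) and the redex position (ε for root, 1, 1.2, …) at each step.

1. s(h(s(pair(f(f(s(s(b)), s(s(b))), h(s(pair(0, 0)))), f(s(s(b)), b)))))  →  s(h(s(pair(f(s(s(b)), h(s(pair(0, 0)))), f(s(s(b)), b)))))   [R1 at 1.1.1.1.1]
2. s(h(s(pair(f(s(s(b)), h(s(pair(0, 0)))), f(s(s(b)), b)))))  →  s(h(s(pair(h(s(pair(0, 0))), f(s(s(b)), b)))))   [R1 at 1.1.1.1]
3. s(h(s(pair(h(s(pair(0, 0))), f(s(s(b)), b)))))  →  s(h(s(pair(0, f(s(s(b)), b)))))   [R5 at 1.1.1.1]
4. s(h(s(pair(0, f(s(s(b)), b)))))  →  s(f(s(s(b)), b))   [R5 at 1]
5. s(f(s(s(b)), b))  →  s(b)   [R1 at 1]

s(b)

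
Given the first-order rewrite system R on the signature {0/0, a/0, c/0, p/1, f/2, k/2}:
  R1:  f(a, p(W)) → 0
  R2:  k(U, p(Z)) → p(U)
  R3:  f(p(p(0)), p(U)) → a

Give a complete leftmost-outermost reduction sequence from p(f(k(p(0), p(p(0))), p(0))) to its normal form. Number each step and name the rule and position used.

1. p(f(k(p(0), p(p(0))), p(0)))  →  p(f(p(p(0)), p(0)))   [R2 at 1.1]
2. p(f(p(p(0)), p(0)))  →  p(a)   [R3 at 1]

p(a)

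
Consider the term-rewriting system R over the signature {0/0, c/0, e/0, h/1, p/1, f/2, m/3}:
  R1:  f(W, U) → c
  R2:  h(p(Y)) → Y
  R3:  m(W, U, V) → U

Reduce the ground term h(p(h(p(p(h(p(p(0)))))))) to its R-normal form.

p(p(0))

1. h(p(h(p(p(h(p(p(0))))))))  →  h(p(p(h(p(p(0))))))   [R2 at ε]
2. h(p(p(h(p(p(0))))))  →  p(h(p(p(0))))   [R2 at ε]
3. p(h(p(p(0))))  →  p(p(0))   [R2 at 1]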